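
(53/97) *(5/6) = 265/582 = 0.46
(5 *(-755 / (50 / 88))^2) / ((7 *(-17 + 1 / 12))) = -74554.94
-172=-172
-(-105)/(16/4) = 105/4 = 26.25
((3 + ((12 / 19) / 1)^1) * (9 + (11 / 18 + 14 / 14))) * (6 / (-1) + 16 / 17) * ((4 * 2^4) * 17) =-12089536 / 57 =-212097.12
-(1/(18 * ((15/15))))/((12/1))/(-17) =1/3672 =0.00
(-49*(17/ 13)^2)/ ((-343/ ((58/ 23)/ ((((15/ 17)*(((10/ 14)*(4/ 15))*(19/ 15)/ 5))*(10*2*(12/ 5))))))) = 712385/ 2363296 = 0.30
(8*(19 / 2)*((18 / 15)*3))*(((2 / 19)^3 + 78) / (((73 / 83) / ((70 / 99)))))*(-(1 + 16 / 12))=-34814170720 / 869649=-40032.44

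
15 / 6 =5 / 2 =2.50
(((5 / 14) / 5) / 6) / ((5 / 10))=1 / 42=0.02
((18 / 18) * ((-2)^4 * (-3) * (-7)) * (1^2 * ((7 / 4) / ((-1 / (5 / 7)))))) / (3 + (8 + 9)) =-21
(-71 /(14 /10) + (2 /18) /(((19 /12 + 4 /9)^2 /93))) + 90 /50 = -8654528 /186515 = -46.40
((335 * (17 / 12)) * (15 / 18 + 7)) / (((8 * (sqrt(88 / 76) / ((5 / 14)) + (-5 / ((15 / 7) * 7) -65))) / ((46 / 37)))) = -9.27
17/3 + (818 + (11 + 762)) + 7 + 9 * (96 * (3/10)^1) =27943/15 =1862.87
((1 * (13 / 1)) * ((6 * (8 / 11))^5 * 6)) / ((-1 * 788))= -4968677376 / 31727047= -156.61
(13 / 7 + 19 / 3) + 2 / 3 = 62 / 7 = 8.86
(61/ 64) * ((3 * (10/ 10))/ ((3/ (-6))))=-183/ 32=-5.72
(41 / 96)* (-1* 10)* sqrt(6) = -205* sqrt(6) / 48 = -10.46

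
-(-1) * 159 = 159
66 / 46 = 33 / 23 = 1.43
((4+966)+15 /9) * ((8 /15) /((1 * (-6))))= -2332 /27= -86.37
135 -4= 131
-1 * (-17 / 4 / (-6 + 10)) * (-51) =-54.19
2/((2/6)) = 6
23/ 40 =0.58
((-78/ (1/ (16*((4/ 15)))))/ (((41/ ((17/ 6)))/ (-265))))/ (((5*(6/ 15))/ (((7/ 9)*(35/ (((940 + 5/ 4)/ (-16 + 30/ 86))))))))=-49441228928/ 35843553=-1379.36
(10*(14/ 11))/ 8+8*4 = 739/ 22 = 33.59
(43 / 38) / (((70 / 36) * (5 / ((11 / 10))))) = 0.13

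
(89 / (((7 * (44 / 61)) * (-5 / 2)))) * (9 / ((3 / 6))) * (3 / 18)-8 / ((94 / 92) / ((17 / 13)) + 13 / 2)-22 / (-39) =-47541029 / 2192190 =-21.69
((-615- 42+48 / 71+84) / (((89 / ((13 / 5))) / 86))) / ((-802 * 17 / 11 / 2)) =99945846 / 43076623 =2.32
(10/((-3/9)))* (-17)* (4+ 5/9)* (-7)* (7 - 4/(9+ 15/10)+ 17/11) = -13145420/99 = -132782.02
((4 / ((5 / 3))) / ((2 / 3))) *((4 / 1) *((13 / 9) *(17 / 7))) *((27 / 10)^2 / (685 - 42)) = 322218 / 562625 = 0.57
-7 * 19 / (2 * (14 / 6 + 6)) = -399 / 50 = -7.98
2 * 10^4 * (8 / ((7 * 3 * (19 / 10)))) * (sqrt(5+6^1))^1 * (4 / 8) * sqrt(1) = 800000 * sqrt(11) / 399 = 6649.87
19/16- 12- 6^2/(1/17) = -9965/16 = -622.81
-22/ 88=-0.25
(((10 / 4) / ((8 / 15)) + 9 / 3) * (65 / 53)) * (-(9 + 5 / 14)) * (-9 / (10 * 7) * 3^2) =16966989 / 166208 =102.08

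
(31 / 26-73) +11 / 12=-11059 / 156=-70.89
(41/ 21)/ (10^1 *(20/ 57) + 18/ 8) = 3116/ 9191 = 0.34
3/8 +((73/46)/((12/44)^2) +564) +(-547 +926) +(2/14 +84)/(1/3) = 14109079/11592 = 1217.14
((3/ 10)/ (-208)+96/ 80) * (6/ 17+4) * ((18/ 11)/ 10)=830169/ 972400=0.85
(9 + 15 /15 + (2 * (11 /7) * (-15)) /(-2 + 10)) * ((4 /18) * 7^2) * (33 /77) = 115 /6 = 19.17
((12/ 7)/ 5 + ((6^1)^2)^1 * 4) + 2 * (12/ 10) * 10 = 5892/ 35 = 168.34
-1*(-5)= 5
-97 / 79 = -1.23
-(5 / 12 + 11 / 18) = -1.03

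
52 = 52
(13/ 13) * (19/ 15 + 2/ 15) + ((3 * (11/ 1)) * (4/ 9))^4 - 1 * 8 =18737807/ 405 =46266.19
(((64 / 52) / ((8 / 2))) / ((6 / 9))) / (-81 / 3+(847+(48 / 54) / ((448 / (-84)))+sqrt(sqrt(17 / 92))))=-2613228588 * 17^(1 / 4) * sqrt(2) * 23^(3 / 4) / 175056595703717975 - 1944 * 17^(3 / 4) * sqrt(2) * 23^(1 / 4) / 175056595703717975+3187512 * sqrt(391) / 175056595703717975+98550947586852 / 175056595703717975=0.00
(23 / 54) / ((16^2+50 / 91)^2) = 190463 / 29431928664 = 0.00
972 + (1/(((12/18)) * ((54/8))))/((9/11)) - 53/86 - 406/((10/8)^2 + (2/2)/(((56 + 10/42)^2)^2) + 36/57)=786.61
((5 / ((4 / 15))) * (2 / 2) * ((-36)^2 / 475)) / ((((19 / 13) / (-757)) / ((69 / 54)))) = -12222522 / 361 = -33857.40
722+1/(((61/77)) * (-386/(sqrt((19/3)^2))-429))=409985515/567849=722.00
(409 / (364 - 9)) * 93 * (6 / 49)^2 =1369332 / 852355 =1.61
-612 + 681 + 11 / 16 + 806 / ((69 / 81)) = 373837 / 368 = 1015.86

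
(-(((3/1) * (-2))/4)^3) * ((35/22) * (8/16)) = 945/352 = 2.68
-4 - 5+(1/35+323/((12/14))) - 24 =72211/210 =343.86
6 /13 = 0.46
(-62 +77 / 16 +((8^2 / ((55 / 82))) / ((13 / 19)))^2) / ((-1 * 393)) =-158611956229 / 3214582800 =-49.34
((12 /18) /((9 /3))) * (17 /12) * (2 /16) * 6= 17 /72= 0.24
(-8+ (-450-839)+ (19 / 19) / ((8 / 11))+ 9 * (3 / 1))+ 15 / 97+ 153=-865605 / 776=-1115.47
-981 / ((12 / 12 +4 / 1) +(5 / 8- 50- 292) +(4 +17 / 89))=698472 / 236515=2.95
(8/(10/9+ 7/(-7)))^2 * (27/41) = 139968/41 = 3413.85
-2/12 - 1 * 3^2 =-9.17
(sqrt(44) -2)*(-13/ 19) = 26/ 19 -26*sqrt(11)/ 19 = -3.17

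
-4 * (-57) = 228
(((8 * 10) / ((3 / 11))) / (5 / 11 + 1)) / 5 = 121 / 3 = 40.33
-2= -2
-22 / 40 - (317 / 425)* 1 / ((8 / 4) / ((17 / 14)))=-351 / 350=-1.00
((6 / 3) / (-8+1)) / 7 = -2 / 49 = -0.04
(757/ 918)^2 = 573049/ 842724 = 0.68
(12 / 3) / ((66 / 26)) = 52 / 33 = 1.58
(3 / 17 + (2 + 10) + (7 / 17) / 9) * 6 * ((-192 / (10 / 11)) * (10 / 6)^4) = -9680000 / 81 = -119506.17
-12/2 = -6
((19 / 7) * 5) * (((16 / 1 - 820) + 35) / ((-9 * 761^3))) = 73055 / 27764798103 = 0.00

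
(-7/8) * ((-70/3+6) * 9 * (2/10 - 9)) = -6006/5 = -1201.20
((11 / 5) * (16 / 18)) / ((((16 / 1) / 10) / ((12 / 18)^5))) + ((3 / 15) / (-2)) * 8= -6988 / 10935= -0.64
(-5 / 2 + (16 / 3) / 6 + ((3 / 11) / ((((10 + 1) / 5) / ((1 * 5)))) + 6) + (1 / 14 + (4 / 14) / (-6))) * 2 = 10.07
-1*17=-17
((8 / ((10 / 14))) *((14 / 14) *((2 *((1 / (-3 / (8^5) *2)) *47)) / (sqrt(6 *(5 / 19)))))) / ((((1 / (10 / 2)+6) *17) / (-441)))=2113011712 *sqrt(570) / 2635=19145147.32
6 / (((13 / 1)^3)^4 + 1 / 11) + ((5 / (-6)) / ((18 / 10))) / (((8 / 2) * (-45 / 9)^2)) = -21356578027753 / 4613020854251256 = -0.00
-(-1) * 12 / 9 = 4 / 3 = 1.33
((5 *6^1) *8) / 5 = 48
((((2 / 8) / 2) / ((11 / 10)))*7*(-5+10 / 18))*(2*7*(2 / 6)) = -4900 / 297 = -16.50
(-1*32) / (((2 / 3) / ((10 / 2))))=-240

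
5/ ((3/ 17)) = 85/ 3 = 28.33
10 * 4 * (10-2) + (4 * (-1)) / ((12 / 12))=316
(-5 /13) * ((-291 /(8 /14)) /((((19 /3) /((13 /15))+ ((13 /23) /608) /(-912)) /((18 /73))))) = 584520572160 /88444872143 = 6.61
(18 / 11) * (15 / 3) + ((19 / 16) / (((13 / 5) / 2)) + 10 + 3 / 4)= 22703 / 1144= 19.85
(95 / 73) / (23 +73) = 95 / 7008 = 0.01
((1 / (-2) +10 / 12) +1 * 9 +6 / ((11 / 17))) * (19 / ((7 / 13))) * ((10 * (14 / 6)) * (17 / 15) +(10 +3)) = 53838590 / 2079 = 25896.39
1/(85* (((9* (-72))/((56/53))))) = -0.00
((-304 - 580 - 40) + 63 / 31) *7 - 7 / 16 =-3201289 / 496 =-6454.21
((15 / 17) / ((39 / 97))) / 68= 485 / 15028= 0.03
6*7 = 42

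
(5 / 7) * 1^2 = 5 / 7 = 0.71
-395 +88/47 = -18477/47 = -393.13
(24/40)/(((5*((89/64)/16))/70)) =43008/445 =96.65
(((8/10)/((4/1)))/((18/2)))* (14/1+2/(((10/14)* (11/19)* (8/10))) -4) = 353/990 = 0.36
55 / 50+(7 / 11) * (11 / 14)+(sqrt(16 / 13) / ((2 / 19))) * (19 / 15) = 8 / 5+722 * sqrt(13) / 195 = 14.95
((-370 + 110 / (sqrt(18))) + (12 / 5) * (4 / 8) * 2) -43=-2053 / 5 + 55 * sqrt(2) / 3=-384.67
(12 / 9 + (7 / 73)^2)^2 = 460660369 / 255584169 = 1.80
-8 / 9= -0.89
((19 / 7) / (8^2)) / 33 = 19 / 14784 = 0.00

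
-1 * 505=-505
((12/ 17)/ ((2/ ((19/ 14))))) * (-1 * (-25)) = 1425/ 119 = 11.97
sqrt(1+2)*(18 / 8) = 9*sqrt(3) / 4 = 3.90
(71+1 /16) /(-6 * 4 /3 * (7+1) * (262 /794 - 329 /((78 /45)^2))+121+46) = 25428247 /2559970320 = 0.01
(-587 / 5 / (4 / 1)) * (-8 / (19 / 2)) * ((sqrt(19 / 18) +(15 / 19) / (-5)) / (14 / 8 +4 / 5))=-9392 / 6137 +4696 * sqrt(38) / 2907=8.43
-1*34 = -34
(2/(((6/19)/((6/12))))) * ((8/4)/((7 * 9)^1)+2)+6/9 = 1342/189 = 7.10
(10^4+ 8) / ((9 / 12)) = 13344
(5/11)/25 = 0.02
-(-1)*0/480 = 0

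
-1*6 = -6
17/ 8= 2.12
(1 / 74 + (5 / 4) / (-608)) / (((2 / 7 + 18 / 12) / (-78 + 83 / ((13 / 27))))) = 8855259 / 14622400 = 0.61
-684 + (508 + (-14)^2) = 20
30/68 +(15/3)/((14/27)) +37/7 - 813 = -94918/119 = -797.63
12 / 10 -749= -3739 / 5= -747.80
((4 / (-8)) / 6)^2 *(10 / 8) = 5 / 576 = 0.01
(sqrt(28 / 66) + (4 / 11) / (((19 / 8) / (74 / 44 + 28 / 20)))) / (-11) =-sqrt(462) / 363 - 5424 / 126445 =-0.10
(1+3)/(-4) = -1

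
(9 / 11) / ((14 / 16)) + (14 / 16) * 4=683 / 154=4.44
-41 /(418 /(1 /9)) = -41 /3762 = -0.01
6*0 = 0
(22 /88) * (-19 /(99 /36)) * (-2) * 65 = 2470 /11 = 224.55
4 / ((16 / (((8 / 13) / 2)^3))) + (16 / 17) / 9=37600 / 336141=0.11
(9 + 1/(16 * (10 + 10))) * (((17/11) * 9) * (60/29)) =1322379/5104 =259.09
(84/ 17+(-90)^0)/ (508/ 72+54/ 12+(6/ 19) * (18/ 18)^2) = 17271/ 34510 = 0.50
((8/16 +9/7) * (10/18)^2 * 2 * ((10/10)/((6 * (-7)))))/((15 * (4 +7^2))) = -125/3786426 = -0.00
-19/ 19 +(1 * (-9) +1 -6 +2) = -13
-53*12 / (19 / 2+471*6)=-24 / 107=-0.22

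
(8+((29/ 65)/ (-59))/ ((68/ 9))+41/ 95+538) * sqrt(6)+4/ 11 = 4/ 11+2707465157 * sqrt(6)/ 4954820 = 1338.84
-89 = -89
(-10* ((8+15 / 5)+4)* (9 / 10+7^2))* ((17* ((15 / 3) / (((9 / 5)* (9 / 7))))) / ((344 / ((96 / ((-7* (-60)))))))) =-212075 / 1161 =-182.67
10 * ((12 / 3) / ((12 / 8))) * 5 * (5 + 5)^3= 400000 / 3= 133333.33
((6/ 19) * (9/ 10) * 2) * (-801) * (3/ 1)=-129762/ 95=-1365.92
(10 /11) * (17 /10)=17 /11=1.55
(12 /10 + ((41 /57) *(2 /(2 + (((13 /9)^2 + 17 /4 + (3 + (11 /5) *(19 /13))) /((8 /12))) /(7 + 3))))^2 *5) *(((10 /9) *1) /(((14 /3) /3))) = 1.35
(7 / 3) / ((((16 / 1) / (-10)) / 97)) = -3395 / 24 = -141.46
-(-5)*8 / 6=20 / 3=6.67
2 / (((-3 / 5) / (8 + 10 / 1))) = -60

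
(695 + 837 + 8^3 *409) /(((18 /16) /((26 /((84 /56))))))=3250038.52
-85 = -85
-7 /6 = -1.17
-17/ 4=-4.25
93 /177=0.53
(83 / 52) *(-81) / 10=-6723 / 520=-12.93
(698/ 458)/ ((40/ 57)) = 19893/ 9160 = 2.17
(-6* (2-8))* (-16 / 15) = -192 / 5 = -38.40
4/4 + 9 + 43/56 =603/56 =10.77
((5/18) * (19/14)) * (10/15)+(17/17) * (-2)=-661/378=-1.75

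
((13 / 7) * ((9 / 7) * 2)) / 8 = 117 / 196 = 0.60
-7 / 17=-0.41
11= 11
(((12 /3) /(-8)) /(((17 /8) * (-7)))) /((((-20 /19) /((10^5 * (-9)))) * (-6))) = -570000 /119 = -4789.92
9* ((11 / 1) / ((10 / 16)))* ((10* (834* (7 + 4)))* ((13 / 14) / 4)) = 23613876 / 7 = 3373410.86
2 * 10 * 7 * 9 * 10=12600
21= 21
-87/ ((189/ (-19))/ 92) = 50692/ 63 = 804.63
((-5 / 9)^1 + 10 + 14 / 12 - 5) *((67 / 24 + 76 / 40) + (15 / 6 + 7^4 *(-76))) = -2211521957 / 2160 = -1023852.76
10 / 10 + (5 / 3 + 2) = 14 / 3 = 4.67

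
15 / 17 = 0.88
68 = 68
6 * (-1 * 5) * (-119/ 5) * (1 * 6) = 4284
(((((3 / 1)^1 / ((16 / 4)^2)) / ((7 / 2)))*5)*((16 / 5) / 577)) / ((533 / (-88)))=-528 / 2152787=-0.00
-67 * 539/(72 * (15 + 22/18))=-36113/1168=-30.92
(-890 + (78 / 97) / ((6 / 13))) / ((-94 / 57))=4911177 / 9118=538.62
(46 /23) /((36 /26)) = 13 /9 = 1.44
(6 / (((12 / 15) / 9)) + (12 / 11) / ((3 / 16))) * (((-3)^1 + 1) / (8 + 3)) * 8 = -12904 / 121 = -106.64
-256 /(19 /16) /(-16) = 256 /19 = 13.47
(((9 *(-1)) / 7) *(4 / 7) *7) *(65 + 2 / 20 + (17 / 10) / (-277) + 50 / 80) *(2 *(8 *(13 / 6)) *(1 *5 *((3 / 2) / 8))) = -85195305 / 7756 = -10984.44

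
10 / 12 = 0.83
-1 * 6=-6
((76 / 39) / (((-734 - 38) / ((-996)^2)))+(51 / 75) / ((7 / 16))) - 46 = -1118999402 / 439075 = -2548.54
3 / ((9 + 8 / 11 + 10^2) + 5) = 33 / 1262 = 0.03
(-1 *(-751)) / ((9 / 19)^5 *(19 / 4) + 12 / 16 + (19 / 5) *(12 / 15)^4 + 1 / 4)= 1223388387500 / 4349066001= 281.30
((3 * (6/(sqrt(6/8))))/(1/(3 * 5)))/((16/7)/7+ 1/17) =49980 * sqrt(3)/107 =809.05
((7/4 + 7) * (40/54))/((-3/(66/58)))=-1925/783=-2.46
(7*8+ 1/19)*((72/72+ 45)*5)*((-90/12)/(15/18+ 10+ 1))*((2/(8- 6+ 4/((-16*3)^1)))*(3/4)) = -121500/19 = -6394.74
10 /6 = 5 /3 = 1.67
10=10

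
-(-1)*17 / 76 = 17 / 76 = 0.22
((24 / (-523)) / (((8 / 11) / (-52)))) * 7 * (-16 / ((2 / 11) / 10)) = -10570560 / 523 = -20211.40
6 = 6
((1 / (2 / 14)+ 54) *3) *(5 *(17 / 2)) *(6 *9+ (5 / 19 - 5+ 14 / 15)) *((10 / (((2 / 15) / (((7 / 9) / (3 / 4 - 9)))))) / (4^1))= -1298090675 / 1881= -690106.69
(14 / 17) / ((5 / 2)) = 0.33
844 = 844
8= 8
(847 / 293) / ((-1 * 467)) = -847 / 136831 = -0.01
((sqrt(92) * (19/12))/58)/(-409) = -0.00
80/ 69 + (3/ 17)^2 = 23741/ 19941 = 1.19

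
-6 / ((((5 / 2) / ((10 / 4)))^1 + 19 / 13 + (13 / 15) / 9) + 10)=-0.48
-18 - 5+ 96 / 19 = -341 / 19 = -17.95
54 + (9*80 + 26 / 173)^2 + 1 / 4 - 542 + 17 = 62030329277 / 119716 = 518145.69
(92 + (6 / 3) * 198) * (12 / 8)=732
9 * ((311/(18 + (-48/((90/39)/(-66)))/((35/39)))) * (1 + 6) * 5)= 1904875/30094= 63.30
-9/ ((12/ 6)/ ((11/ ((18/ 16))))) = -44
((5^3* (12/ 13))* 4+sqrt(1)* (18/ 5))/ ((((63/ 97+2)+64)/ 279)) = 272740914/ 140075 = 1947.11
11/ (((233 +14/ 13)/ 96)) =13728/ 3043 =4.51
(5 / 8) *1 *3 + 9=87 / 8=10.88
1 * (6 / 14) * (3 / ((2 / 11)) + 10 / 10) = 15 / 2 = 7.50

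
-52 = -52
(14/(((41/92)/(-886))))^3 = -1486102465639493632/68921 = -21562404283737.81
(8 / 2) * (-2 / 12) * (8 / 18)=-8 / 27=-0.30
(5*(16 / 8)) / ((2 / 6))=30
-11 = -11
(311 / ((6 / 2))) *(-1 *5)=-518.33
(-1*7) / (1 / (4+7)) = -77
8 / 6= 4 / 3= 1.33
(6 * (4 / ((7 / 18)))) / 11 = 432 / 77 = 5.61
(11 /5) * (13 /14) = 143 /70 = 2.04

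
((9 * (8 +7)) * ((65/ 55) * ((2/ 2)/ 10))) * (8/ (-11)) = -1404/ 121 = -11.60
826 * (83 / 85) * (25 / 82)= 171395 / 697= 245.90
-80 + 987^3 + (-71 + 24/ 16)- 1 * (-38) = 1923009383/ 2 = 961504691.50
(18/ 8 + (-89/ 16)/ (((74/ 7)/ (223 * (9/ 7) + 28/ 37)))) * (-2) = 6527927/ 21904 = 298.02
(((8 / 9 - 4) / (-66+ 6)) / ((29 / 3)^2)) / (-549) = -7 / 6925635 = -0.00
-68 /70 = -34 /35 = -0.97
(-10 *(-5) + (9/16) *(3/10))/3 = 8027/480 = 16.72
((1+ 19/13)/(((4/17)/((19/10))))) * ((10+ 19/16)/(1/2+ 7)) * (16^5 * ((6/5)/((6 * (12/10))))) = 15156379648/2925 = 5181668.26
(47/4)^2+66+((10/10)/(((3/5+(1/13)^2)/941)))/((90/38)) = 3961871/4608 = 859.78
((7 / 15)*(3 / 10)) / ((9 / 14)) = 49 / 225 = 0.22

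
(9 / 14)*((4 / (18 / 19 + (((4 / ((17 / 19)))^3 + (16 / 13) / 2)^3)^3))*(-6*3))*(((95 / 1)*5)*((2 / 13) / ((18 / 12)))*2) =-1060788123410750750138888559792344808358262692080 / 90810652028210282430100434892879415444097182880817173456063623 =-0.00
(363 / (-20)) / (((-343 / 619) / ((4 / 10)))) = 224697 / 17150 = 13.10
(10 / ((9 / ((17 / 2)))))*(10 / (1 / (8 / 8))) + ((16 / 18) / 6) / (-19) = 48446 / 513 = 94.44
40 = 40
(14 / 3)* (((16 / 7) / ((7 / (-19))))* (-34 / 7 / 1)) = 20672 / 147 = 140.63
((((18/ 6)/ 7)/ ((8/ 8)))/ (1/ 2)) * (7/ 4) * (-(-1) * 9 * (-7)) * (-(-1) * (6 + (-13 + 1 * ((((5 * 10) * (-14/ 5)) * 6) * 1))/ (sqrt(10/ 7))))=-567 + 161217 * sqrt(70)/ 20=66874.91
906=906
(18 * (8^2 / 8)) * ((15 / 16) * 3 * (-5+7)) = 810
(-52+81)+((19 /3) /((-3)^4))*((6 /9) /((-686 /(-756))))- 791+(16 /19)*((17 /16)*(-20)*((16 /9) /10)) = -19232918 /25137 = -765.12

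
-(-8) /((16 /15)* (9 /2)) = 5 /3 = 1.67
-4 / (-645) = 4 / 645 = 0.01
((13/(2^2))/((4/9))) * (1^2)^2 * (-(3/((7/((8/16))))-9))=14391/224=64.25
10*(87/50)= 17.40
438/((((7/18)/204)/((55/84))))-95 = 150344.59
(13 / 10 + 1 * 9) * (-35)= -721 / 2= -360.50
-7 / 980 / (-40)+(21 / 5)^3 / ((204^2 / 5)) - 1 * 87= -28157221 / 323680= -86.99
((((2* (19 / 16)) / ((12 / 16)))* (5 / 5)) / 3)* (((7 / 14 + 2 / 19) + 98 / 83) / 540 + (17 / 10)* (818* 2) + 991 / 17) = 16442802677 / 5485968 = 2997.25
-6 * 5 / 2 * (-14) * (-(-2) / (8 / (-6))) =-315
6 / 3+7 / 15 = 37 / 15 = 2.47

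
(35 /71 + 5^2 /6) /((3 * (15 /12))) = 794 /639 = 1.24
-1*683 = -683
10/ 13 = 0.77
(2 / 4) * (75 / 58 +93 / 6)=487 / 58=8.40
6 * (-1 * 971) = -5826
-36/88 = -9/22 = -0.41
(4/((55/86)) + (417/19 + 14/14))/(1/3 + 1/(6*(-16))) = 2929536/32395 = 90.43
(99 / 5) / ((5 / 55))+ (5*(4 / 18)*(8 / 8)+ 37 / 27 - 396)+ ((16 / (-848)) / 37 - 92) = -70874597 / 264735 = -267.72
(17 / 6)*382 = 3247 / 3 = 1082.33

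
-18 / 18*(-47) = 47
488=488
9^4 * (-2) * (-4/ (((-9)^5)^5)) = -8/ 109418989131512359209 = -0.00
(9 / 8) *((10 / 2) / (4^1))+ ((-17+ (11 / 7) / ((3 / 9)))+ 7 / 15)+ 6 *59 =1154453 / 3360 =343.59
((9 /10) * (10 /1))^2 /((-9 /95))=-855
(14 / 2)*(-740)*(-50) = 259000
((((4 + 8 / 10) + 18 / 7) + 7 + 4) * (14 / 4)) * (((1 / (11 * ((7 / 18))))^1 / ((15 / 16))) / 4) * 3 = 23148 / 1925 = 12.02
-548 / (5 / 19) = -10412 / 5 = -2082.40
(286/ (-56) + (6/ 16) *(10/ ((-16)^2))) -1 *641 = -646.09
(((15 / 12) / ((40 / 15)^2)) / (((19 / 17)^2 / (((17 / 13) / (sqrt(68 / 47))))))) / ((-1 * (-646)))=765 * sqrt(799) / 91307008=0.00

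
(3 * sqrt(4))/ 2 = 3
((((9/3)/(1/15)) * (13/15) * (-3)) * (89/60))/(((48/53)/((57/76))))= -183963/1280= -143.72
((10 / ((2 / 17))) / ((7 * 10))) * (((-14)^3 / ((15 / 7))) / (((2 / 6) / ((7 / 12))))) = -40817 / 15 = -2721.13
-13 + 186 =173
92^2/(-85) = -8464/85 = -99.58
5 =5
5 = 5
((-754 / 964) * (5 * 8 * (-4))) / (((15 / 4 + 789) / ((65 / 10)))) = 784160 / 764211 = 1.03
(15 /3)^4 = 625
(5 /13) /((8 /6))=15 /52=0.29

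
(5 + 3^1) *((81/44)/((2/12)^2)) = 5832/11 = 530.18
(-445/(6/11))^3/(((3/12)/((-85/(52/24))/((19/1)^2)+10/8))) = -2512921482259375/1013688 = -2478989079.74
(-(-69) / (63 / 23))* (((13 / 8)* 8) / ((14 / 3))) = 6877 / 98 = 70.17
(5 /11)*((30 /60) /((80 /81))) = 81 /352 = 0.23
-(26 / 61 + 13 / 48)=-2041 / 2928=-0.70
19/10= 1.90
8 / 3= 2.67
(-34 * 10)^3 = -39304000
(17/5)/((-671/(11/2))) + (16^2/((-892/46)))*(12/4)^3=-48491471/136030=-356.48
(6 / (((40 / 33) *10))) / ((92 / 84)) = 2079 / 4600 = 0.45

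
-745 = -745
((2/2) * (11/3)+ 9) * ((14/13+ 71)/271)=35606/10569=3.37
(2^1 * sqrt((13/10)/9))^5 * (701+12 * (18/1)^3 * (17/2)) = 80520388 * sqrt(130)/6075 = 151123.24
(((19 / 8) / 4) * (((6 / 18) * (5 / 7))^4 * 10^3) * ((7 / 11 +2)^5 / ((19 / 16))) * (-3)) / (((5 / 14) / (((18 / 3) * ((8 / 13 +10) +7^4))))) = -160761258074750000 / 6463137681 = -24873562.35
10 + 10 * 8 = 90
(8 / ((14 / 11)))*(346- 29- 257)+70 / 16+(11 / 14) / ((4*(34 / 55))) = 381.84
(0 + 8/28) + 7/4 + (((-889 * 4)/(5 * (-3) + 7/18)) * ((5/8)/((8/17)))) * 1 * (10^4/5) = 4760609991/7364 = 646470.67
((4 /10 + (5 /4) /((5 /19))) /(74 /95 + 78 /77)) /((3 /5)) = 753445 /157296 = 4.79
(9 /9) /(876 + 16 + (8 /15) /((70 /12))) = 175 /156116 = 0.00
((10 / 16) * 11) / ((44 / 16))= 5 / 2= 2.50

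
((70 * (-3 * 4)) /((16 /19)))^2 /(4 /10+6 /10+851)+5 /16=663515 /568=1168.16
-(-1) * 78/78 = 1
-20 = -20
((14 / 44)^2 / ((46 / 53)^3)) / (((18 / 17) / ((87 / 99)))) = 3596421689 / 27983710656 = 0.13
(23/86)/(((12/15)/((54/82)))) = 3105/14104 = 0.22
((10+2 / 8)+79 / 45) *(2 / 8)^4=2161 / 46080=0.05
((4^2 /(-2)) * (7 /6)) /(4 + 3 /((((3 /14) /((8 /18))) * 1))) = -21 /23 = -0.91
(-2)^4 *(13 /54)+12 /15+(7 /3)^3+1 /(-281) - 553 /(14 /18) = -8771179 /12645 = -693.65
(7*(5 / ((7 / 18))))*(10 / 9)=100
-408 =-408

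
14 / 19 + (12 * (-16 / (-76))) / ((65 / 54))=3502 / 1235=2.84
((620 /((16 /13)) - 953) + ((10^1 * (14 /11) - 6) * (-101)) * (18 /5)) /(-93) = 212321 /6820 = 31.13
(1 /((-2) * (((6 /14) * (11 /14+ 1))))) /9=-49 /675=-0.07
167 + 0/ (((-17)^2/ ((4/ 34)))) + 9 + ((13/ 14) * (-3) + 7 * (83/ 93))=233659/ 1302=179.46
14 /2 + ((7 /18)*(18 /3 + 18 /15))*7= 133 /5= 26.60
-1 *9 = -9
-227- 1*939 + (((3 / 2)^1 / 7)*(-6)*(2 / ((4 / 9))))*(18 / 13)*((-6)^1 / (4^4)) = -13579381 / 11648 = -1165.81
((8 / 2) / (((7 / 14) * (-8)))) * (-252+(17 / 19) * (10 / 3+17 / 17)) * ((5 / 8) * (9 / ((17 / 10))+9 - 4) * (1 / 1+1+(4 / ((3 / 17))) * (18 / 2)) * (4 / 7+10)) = 6737371625 / 1938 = 3476455.95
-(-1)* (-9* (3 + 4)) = -63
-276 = -276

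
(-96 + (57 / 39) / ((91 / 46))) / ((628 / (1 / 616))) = -56347 / 228820592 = -0.00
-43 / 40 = -1.08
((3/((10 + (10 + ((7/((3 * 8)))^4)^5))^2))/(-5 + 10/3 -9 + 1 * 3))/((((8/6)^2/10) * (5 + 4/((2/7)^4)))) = -363606959060229164788780142420271560231931640303017000960/39993533434846277655900308474364530419833221689046510489711467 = -0.00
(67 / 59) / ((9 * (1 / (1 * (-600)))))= -13400 / 177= -75.71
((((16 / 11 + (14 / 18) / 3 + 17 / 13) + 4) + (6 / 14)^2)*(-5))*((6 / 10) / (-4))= 1363139 / 252252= 5.40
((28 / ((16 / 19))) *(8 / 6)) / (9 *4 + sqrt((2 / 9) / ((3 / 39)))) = 7182 / 5819 - 133 *sqrt(26) / 11638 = 1.18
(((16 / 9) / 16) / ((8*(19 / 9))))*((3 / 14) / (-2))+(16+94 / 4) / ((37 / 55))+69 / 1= 20111617 / 157472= 127.72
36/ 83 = 0.43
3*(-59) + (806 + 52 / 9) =5713 / 9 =634.78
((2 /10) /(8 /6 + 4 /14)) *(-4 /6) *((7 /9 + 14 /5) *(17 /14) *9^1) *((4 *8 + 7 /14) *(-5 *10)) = 10465 /2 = 5232.50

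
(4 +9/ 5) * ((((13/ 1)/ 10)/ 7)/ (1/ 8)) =1508/ 175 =8.62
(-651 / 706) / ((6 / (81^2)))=-1423737 / 1412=-1008.31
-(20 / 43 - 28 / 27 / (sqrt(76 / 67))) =-20 / 43+14 *sqrt(1273) / 513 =0.51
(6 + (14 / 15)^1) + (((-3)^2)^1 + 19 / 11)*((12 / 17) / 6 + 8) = 263708 / 2805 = 94.01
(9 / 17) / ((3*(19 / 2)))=6 / 323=0.02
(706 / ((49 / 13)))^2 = 35083.58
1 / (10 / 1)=1 / 10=0.10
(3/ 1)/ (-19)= -3/ 19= -0.16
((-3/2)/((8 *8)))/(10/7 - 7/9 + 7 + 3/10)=-945/320576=-0.00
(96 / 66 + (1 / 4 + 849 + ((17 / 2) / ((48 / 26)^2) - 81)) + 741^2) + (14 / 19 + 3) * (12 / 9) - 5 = 132387050665 / 240768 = 549853.18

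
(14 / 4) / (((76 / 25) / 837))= 146475 / 152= 963.65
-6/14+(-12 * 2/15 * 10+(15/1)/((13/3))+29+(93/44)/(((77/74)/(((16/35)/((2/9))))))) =20.21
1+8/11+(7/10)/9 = 1787/990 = 1.81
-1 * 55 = -55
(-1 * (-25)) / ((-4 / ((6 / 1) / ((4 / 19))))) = -1425 / 8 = -178.12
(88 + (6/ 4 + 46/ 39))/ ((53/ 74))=261701/ 2067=126.61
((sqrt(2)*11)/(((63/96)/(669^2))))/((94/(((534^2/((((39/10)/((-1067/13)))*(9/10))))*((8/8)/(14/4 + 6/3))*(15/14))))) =-40348313990688000*sqrt(2)/389207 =-146608701448.12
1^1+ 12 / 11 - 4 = -21 / 11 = -1.91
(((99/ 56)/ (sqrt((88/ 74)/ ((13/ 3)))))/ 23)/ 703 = 3* sqrt(15873)/ 1810928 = 0.00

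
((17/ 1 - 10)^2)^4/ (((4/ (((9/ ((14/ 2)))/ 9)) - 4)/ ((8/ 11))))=5764801/ 33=174690.94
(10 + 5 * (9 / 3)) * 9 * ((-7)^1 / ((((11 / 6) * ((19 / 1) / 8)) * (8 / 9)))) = -85050 / 209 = -406.94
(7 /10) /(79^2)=7 /62410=0.00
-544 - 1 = -545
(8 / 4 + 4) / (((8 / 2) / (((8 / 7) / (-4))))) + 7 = 6.57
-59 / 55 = -1.07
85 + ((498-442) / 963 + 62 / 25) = 2107481 / 24075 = 87.54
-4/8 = -1/2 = -0.50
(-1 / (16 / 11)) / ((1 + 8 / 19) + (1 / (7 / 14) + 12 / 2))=-209 / 2864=-0.07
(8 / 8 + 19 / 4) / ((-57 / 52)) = -299 / 57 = -5.25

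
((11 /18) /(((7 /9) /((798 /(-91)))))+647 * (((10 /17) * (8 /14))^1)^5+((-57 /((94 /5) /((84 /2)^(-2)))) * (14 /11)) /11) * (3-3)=0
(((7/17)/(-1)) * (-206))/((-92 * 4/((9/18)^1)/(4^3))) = -7.38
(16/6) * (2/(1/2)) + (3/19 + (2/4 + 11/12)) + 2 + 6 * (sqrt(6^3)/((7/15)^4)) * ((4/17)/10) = 3247/228 + 729000 * sqrt(6)/40817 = 57.99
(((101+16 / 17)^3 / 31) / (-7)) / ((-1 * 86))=5204699837 / 91686406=56.77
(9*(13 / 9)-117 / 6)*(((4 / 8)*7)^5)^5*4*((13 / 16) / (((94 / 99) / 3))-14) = 299775773896584394101892745 / 25232932864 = 11880338108626150.47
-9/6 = -3/2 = -1.50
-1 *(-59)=59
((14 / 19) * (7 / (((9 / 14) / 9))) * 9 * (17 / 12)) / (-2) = -17493 / 38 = -460.34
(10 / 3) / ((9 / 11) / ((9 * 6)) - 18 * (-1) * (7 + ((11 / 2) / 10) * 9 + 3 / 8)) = 2200 / 146431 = 0.02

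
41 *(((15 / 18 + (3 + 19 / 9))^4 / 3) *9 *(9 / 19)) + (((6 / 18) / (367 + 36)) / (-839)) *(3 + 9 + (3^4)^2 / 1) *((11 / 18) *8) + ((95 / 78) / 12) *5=72751.50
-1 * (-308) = 308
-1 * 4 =-4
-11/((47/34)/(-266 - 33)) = 111826/47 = 2379.28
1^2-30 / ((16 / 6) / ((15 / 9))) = -71 / 4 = -17.75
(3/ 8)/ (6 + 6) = 0.03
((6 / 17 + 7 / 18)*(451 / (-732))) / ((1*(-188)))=102377 / 42110496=0.00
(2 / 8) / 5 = 1 / 20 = 0.05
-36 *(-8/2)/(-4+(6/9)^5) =-8748/235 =-37.23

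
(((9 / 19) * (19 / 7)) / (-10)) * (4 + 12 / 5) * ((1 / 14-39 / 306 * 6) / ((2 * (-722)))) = -594 / 1503565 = -0.00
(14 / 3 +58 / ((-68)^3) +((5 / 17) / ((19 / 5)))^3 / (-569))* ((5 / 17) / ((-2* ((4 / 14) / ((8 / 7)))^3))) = -42948757982135 / 977890010073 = -43.92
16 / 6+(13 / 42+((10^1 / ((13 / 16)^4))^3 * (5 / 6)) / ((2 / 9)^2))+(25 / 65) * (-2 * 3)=203875.37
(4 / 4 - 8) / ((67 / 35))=-245 / 67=-3.66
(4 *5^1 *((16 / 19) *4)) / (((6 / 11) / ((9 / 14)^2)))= 47520 / 931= 51.04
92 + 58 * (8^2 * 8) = 29788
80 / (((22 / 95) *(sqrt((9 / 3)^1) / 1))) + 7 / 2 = 7 / 2 + 3800 *sqrt(3) / 33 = 202.95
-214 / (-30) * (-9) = -321 / 5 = -64.20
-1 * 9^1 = -9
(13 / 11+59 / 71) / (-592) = -393 / 115588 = -0.00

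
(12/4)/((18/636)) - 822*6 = -4826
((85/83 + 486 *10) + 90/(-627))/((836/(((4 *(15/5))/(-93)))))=-84321695/112391213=-0.75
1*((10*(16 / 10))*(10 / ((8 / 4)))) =80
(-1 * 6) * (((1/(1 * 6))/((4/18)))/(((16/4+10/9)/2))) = -81/46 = -1.76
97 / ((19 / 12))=1164 / 19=61.26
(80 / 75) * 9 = 9.60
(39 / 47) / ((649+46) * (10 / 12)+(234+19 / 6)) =117 / 115103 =0.00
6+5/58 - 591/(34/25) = -211237/493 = -428.47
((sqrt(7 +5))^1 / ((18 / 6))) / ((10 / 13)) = 1.50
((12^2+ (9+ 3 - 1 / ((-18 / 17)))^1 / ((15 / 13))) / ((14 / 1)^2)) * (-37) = -221519 / 7560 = -29.30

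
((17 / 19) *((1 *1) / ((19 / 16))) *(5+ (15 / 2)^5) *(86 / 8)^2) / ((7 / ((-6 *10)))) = -51159564975 / 2888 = -17714530.81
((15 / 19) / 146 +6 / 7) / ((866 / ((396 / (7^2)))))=1658151 / 205995853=0.01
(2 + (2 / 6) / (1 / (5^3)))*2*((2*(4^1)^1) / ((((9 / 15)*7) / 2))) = 20960 / 63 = 332.70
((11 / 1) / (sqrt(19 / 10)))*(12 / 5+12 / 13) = 2376*sqrt(190) / 1235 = 26.52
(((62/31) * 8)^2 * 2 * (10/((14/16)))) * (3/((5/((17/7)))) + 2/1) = 991232/49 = 20229.22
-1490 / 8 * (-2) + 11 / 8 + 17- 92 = 2391 / 8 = 298.88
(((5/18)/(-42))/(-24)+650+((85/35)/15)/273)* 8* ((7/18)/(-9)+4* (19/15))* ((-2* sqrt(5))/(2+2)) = -1679587788523* sqrt(5)/128595600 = -29205.30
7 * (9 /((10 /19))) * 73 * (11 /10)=961191 /100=9611.91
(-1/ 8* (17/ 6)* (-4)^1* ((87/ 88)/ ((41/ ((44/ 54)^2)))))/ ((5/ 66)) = 59653/ 199260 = 0.30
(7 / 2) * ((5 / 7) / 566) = 5 / 1132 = 0.00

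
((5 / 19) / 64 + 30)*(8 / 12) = 36485 / 1824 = 20.00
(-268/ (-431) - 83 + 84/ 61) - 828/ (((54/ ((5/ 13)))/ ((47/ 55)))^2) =-3528740845606/ 43547597379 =-81.03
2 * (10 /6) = 10 /3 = 3.33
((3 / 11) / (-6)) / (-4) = 1 / 88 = 0.01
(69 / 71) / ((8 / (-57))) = -3933 / 568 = -6.92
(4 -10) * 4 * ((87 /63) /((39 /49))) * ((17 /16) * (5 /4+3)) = -58667 /312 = -188.04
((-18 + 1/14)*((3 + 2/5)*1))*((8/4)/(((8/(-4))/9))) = 38403/70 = 548.61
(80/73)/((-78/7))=-280/2847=-0.10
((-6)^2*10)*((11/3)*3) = 3960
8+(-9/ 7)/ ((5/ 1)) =271/ 35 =7.74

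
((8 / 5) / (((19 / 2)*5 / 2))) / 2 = 16 / 475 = 0.03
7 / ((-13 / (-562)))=3934 / 13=302.62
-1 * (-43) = 43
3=3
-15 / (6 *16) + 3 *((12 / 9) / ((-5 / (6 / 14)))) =-559 / 1120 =-0.50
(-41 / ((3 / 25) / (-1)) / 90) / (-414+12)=-205 / 21708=-0.01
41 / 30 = 1.37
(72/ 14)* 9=324/ 7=46.29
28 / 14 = 2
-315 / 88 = -3.58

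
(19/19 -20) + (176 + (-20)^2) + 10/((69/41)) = 38843/69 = 562.94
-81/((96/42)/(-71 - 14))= 48195/16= 3012.19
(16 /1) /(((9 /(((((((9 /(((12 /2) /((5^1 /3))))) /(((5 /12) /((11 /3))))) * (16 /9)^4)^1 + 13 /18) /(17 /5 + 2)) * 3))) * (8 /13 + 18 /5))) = 3760979300 /72807417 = 51.66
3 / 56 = 0.05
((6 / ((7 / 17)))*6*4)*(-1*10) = -24480 / 7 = -3497.14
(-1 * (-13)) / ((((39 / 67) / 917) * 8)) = 61439 / 24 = 2559.96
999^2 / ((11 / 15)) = 14970015 / 11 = 1360910.45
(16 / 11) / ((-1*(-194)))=8 / 1067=0.01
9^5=59049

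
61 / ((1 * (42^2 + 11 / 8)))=488 / 14123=0.03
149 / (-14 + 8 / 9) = -1341 / 118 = -11.36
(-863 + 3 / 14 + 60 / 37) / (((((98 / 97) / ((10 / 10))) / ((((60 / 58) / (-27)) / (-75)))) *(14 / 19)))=-822130969 / 1391187420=-0.59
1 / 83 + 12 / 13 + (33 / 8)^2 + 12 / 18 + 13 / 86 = 167194711 / 8908224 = 18.77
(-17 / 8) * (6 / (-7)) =51 / 28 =1.82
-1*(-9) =9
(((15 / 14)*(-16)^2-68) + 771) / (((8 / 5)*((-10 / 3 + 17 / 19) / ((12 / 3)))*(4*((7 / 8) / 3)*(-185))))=1169811 / 252007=4.64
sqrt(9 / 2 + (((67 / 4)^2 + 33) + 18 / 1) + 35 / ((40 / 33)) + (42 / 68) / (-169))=sqrt(285179743) / 884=19.10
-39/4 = -9.75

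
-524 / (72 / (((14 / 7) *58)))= -7598 / 9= -844.22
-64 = -64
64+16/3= 208/3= 69.33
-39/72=-13/24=-0.54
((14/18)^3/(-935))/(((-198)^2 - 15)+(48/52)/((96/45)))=-5096/396865562445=-0.00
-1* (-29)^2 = -841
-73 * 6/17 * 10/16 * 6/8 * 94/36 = -31.53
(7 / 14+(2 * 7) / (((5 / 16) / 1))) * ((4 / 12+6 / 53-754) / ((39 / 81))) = -97697151 / 1378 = -70897.79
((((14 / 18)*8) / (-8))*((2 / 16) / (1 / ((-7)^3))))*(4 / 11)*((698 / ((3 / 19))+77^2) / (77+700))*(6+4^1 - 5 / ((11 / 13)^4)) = 39.77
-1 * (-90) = 90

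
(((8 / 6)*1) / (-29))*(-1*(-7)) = -28 / 87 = -0.32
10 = 10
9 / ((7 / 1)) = 9 / 7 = 1.29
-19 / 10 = -1.90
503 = 503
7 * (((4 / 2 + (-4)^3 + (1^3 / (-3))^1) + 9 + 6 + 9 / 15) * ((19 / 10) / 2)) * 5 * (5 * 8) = -186466 / 3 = -62155.33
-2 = -2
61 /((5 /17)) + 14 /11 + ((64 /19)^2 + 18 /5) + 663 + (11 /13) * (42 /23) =1054543038 /1187329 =888.16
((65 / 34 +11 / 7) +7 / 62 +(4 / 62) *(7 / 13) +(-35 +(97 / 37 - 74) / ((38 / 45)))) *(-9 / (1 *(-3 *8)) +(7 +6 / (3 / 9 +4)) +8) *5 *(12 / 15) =-102412327761 / 13181324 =-7769.50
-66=-66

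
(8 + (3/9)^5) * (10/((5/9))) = 3890/27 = 144.07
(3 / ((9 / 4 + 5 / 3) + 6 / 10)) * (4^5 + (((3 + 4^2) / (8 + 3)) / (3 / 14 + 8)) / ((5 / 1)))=233174376 / 342815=680.18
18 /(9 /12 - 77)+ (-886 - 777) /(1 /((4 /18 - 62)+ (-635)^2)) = -1840413904483 /2745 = -670460438.79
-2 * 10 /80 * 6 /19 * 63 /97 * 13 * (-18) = 22113 /1843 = 12.00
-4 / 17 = -0.24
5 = 5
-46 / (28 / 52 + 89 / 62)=-37076 / 1591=-23.30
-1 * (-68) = 68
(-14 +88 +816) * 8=7120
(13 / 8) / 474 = 13 / 3792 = 0.00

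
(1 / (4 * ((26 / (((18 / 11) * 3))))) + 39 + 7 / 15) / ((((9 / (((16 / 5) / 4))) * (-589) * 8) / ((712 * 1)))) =-30173581 / 56853225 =-0.53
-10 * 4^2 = -160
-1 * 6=-6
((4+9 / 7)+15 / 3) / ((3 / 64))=1536 / 7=219.43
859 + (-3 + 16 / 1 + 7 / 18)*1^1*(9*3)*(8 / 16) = 4159 / 4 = 1039.75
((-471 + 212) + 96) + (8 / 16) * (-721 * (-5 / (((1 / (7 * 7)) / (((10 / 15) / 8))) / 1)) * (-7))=-1240427 / 24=-51684.46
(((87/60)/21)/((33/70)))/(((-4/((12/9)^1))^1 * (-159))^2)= 0.00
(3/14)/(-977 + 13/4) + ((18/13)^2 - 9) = -32637219/4607785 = -7.08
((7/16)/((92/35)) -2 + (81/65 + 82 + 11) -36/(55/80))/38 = 42150727/39994240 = 1.05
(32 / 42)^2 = 256 / 441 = 0.58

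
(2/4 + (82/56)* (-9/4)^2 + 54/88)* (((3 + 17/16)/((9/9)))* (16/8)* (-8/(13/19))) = -3991805/4928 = -810.03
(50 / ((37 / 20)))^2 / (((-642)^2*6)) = 125000 / 423189387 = 0.00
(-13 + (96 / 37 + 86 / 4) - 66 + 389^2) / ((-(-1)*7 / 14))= 11193691 / 37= 302532.19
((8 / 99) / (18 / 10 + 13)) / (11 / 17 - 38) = -68 / 465201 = -0.00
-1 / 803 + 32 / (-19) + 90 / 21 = 277705 / 106799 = 2.60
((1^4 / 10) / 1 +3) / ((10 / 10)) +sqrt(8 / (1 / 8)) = 111 / 10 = 11.10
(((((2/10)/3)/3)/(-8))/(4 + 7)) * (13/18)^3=-2197/23094720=-0.00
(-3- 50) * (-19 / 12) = 1007 / 12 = 83.92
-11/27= -0.41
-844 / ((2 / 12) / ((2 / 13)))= -10128 / 13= -779.08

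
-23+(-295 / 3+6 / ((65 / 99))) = -112.19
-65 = -65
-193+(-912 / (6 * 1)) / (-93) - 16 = -207.37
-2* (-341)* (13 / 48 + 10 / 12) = 18073 / 24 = 753.04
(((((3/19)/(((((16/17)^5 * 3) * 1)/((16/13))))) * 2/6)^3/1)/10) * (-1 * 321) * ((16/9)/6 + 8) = -0.01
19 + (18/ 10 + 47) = 339/ 5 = 67.80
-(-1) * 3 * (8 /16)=1.50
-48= -48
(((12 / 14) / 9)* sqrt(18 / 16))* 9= 0.91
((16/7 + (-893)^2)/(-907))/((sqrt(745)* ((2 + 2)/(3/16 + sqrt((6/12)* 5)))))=-5582159* sqrt(298)/7568008 - 16746477* sqrt(745)/302720320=-14.24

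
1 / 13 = 0.08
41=41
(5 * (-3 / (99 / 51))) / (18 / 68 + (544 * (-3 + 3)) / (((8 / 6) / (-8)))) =-2890 / 99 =-29.19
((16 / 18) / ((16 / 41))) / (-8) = -41 / 144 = -0.28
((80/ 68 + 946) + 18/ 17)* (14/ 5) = 45136/ 17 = 2655.06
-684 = -684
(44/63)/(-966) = -22/30429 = -0.00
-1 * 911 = -911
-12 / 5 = -2.40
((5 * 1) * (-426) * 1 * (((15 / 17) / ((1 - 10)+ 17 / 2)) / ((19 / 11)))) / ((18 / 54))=2108700 / 323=6528.48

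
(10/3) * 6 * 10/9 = 200/9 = 22.22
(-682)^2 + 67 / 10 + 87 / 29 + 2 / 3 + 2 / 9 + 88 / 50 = 209311357 / 450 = 465136.35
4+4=8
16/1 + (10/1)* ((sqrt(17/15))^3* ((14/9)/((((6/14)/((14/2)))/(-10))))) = -3049.47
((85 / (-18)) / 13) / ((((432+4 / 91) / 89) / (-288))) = 211820 / 9829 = 21.55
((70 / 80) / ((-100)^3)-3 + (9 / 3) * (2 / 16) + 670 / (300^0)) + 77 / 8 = 5415999993 / 8000000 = 677.00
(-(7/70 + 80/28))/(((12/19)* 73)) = -1311/20440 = -0.06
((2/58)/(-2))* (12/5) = -6/145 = -0.04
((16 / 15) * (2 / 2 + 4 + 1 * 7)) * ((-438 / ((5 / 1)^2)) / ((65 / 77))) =-2158464 / 8125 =-265.66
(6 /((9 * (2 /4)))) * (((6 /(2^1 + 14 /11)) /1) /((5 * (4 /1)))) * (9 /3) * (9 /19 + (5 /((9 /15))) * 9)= 27.67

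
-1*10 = -10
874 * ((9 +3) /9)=1165.33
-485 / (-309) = 485 / 309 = 1.57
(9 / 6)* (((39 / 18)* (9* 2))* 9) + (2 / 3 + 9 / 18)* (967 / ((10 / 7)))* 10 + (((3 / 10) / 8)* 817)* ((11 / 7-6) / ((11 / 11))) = 13923817 / 1680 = 8287.99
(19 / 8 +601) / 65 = 4827 / 520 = 9.28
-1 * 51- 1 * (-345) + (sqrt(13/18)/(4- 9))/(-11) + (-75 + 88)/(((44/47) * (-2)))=sqrt(26)/330 + 25261/88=287.07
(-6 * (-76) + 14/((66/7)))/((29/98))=1479506/957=1545.98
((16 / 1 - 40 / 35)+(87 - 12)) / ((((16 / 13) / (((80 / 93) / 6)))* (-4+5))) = 40885 / 3906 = 10.47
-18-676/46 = -752/23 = -32.70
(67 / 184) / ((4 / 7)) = 469 / 736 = 0.64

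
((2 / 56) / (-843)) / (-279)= 1 / 6585516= 0.00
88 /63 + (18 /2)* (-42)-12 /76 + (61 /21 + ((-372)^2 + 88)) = 165303478 /1197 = 138098.14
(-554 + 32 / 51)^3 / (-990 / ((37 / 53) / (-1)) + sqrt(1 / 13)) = -119469.92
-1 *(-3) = 3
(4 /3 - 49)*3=-143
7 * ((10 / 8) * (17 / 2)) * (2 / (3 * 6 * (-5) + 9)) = -595 / 324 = -1.84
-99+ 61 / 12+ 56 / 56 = -1115 / 12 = -92.92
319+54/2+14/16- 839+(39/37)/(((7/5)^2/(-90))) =-7839781/14504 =-540.53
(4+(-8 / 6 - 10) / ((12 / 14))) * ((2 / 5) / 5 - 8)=1826 / 25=73.04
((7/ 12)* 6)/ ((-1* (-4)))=7/ 8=0.88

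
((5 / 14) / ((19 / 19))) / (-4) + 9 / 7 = 67 / 56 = 1.20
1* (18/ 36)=1/ 2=0.50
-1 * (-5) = 5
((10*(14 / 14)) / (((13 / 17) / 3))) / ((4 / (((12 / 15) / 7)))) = 102 / 91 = 1.12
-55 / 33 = -5 / 3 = -1.67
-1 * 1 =-1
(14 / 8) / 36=7 / 144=0.05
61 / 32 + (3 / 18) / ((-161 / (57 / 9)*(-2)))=1.91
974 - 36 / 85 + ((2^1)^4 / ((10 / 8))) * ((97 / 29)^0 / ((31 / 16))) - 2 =2577512 / 2635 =978.18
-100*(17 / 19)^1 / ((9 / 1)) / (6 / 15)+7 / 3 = -3851 / 171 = -22.52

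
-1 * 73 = -73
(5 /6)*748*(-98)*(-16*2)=5864320 /3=1954773.33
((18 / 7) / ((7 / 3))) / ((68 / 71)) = 1917 / 1666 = 1.15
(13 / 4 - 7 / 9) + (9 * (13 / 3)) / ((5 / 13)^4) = 40155269 / 22500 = 1784.68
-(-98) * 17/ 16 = 833/ 8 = 104.12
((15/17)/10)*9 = 27/34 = 0.79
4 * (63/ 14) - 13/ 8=131/ 8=16.38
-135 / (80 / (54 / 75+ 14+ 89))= -175.03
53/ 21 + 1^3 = 74/ 21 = 3.52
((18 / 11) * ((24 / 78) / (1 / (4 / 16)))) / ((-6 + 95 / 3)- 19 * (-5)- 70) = 27 / 10868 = 0.00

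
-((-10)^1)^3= 1000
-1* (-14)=14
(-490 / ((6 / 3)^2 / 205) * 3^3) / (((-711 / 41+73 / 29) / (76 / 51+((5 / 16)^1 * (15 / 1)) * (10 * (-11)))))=-16105842085725 / 684896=-23515748.50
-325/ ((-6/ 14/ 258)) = 195650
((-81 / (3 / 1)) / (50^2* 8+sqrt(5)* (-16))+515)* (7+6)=16737402565 / 2499992-351* sqrt(5) / 24999920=6694.98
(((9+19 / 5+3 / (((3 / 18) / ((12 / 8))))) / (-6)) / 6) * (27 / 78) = -199 / 520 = -0.38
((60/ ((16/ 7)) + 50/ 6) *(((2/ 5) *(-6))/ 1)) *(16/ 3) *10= -13280/ 3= -4426.67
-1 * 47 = -47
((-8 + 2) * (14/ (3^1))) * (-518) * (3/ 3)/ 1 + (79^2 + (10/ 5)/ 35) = 726077/ 35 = 20745.06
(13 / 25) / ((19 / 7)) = 91 / 475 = 0.19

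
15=15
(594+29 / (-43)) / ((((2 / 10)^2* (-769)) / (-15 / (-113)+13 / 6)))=-994369175 / 22419426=-44.35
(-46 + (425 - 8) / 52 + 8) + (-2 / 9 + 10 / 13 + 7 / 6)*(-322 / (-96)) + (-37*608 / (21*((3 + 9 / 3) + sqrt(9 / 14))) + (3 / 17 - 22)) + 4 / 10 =-2388579841 / 10501920 + 22496*sqrt(14) / 3465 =-203.15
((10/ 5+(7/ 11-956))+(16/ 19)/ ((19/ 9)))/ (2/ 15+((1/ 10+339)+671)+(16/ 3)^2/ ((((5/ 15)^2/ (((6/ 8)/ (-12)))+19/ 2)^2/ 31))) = -0.93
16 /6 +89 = 275 /3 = 91.67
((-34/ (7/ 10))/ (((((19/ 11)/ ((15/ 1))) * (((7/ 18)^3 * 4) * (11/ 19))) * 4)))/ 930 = -61965/ 74431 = -0.83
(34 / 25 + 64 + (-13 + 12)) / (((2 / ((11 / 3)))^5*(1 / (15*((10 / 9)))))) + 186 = 261300563 / 11664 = 22402.31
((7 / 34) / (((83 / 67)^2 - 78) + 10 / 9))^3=-22618847086211943 / 1109012209398581393972312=-0.00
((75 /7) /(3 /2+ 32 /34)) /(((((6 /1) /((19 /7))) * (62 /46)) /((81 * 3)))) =45131175 /126077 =357.97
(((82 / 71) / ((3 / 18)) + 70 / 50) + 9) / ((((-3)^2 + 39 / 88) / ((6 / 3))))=1082752 / 295005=3.67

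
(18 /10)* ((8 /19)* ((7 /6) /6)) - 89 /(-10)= 1719 /190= 9.05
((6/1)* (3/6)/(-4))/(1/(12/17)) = -9/17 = -0.53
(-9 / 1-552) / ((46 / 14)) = -3927 / 23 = -170.74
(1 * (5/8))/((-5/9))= -9/8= -1.12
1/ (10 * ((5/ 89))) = 89/ 50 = 1.78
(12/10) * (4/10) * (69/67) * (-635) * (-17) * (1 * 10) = 3575304/67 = 53362.75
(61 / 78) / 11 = 0.07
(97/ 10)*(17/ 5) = 32.98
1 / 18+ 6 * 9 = 973 / 18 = 54.06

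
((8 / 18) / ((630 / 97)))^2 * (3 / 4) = 9409 / 2679075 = 0.00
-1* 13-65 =-78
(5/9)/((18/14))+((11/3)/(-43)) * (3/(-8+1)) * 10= 19445/24381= 0.80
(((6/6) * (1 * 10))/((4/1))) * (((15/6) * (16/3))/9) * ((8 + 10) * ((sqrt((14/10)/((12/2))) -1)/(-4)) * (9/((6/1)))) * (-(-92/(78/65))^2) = -1322500/9 + 132250 * sqrt(210)/27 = -75963.53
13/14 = 0.93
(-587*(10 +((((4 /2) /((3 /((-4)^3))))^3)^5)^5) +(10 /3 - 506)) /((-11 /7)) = -451319257367626805101770086134807115676161754372621470835229605660694351049295499490745561015646668262427368696121517530765414008675861761220316639305664406310894 /6690934664846934800316523918807474377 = -67452348584239450544229180000000000000000000000000000000000000000000000000000000000000000000000000000000000000000000000000000.00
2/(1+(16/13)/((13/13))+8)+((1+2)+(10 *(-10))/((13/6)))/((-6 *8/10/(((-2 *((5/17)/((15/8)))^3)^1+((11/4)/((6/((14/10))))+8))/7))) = 11.28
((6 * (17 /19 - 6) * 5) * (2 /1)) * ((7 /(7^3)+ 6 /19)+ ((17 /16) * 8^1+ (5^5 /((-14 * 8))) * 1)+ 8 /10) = 5595.04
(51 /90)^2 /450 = 289 /405000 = 0.00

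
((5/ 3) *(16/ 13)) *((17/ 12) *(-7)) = -2380/ 117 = -20.34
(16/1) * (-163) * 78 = -203424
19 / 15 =1.27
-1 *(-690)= 690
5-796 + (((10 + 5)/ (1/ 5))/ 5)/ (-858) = -226231/ 286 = -791.02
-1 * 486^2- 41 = -236237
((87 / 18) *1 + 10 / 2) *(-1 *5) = -49.17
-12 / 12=-1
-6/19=-0.32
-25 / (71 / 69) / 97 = -0.25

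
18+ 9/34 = 621/34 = 18.26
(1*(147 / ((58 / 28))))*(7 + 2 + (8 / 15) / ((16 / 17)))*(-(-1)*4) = 393764 / 145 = 2715.61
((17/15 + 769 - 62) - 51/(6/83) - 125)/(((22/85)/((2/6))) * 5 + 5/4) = -124814/5235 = -23.84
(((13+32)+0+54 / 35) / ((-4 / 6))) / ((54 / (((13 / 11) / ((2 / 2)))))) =-2353 / 1540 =-1.53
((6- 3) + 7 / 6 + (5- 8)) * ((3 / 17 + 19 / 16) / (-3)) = -2597 / 4896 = -0.53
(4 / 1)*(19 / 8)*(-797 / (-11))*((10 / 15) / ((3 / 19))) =287717 / 99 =2906.23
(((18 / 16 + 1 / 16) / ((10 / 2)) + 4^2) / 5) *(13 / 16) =16887 / 6400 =2.64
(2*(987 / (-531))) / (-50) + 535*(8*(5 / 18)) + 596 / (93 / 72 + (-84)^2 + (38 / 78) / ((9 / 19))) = 1189.05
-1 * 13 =-13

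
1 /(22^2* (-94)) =-1 /45496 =-0.00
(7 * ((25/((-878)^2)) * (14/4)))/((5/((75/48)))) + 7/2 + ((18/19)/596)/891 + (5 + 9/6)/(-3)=9220070861065/6913756409472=1.33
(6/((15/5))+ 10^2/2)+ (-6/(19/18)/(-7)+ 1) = 7157/133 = 53.81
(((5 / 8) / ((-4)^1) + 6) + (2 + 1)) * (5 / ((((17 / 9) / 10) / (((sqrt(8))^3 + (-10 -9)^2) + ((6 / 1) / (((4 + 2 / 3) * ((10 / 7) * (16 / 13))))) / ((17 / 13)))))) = 63675 * sqrt(2) / 17 + 12524121135 / 147968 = 89937.80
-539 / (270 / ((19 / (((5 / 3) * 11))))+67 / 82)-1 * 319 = -130727949 / 407173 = -321.06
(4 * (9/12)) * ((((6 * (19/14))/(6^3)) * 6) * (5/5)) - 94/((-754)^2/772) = 2192475/3979612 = 0.55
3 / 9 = 1 / 3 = 0.33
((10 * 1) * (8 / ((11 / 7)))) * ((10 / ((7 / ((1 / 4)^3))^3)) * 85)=2125 / 4415488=0.00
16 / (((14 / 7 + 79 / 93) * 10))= 744 / 1325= 0.56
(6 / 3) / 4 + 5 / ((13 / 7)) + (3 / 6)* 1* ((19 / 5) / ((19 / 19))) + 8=851 / 65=13.09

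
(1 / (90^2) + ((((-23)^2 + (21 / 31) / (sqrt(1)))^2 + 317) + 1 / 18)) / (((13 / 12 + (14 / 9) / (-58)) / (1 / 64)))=63404464160219 / 15263755200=4153.92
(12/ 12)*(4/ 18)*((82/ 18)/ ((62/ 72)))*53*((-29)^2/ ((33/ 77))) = 102339608/ 837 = 122269.54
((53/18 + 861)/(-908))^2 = 241833601/267126336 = 0.91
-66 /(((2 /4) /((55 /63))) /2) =-4840 /21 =-230.48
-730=-730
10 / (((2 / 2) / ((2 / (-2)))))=-10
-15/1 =-15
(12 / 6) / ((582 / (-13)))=-13 / 291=-0.04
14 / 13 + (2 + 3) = 79 / 13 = 6.08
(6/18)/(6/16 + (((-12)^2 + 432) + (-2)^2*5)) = 8/14313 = 0.00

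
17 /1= 17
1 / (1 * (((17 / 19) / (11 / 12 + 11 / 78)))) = 1045 / 884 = 1.18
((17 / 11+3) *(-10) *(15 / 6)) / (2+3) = -250 / 11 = -22.73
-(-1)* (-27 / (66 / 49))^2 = 194481 / 484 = 401.82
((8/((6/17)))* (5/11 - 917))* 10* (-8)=54846080/33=1662002.42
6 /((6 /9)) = 9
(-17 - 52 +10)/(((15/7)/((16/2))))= -3304/15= -220.27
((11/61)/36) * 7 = 77/2196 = 0.04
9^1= 9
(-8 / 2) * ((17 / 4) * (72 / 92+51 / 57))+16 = -5469 / 437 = -12.51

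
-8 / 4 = -2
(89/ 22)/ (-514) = -89/ 11308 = -0.01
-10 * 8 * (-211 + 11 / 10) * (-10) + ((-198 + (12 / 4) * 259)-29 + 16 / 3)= -502094 / 3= -167364.67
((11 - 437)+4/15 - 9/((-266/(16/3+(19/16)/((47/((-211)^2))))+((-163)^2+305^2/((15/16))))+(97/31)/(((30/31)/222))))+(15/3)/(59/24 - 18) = -1647741464994548047/3867437302182030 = -426.06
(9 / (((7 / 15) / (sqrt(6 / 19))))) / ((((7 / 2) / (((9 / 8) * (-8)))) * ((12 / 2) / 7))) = -405 * sqrt(114) / 133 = -32.51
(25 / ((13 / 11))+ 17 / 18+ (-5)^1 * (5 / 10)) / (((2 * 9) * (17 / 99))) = 25223 / 3978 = 6.34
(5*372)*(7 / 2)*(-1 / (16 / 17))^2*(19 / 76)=940695 / 512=1837.29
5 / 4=1.25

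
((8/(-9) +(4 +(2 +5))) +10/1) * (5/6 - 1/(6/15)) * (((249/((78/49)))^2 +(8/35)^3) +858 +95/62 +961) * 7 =-4275240899951807/693119700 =-6168113.39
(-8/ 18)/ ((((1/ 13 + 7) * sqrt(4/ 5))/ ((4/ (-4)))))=13 * sqrt(5)/ 414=0.07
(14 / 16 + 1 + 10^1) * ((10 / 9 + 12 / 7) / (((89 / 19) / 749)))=193135 / 36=5364.86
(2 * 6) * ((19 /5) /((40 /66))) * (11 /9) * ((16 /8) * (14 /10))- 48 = 26186 /125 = 209.49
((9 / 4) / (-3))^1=-3 / 4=-0.75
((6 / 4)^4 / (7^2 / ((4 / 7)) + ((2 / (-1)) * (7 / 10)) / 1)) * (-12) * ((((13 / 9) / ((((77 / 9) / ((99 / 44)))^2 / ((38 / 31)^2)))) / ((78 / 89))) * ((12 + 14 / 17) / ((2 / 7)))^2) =-112702293994005 / 453535900664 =-248.50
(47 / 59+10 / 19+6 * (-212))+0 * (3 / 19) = -1424429 / 1121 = -1270.68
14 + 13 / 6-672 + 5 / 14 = -13765 / 21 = -655.48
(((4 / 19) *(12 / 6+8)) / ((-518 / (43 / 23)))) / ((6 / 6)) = -860 / 113183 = -0.01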